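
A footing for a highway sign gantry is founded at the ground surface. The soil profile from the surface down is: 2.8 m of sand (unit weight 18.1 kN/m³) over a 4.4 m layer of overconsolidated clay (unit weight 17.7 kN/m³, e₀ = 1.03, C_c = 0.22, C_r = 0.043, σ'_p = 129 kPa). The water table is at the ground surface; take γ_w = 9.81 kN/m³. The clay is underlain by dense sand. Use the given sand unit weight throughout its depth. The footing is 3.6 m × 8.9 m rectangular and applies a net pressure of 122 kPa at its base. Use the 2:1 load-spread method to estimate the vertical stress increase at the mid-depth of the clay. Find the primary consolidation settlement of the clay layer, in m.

Mid-depth of clay below the ground surface: z = 2.8 + 4.4/2 = 5 m.
Total vertical stress at mid-clay: σ_v = 18.1×2.8 + 17.7×2.2 = 89.62 kPa.
Pore pressure: u = 9.81×(5 − 0) = 49.05 kPa.
Initial effective stress: σ'_0 = σ_v − u = 89.62 − 49.05 = 40.57 kPa.
Stress increase at mid-clay by the 2:1 spreading method:
Δσ = qBL/((B+z)(L+z)) = 122×3.6×8.9/((3.6+5)(8.9+5)) = 32.699 kPa
Final effective stress: σ'_f = 40.57 + 32.699 = 73.269 kPa.
σ'_f = 73.269 ≤ σ'_p = 129 kPa, so the clay remains overconsolidated and only the recompression index applies:
S_c = C_r·H/(1+e₀)·log₁₀(σ'_f/σ'_0) = 0.043×4.4/2.03×log₁₀(73.269/40.57)
    = 0.093202 × 0.25672 = 0.02393 m

S_c ≈ 0.0239 m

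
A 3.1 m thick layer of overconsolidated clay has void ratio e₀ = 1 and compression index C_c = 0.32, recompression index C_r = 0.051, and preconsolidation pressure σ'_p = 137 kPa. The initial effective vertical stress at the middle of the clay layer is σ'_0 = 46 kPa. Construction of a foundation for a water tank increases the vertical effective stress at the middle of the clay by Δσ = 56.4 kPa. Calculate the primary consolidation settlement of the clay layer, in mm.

S_c ≈ 27.5 mm

Final effective stress: σ'_f = 46 + 56.4 = 102.4 kPa.
σ'_f = 102.4 ≤ σ'_p = 137 kPa, so the clay remains overconsolidated and only the recompression index applies:
S_c = C_r·H/(1+e₀)·log₁₀(σ'_f/σ'_0) = 0.051×3.1/2×log₁₀(102.4/46)
    = 0.07905 × 0.34754 = 0.02747 m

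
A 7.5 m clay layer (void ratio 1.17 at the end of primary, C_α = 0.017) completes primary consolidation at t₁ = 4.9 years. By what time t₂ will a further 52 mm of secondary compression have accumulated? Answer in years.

t₂ ≈ 37.6 years

S_s = C_α·H/(1+e_p)·log₁₀(t₂/t₁) ⇒ log₁₀(t₂/t₁) = S_s·(1+e_p)/(C_α·H).
log₁₀(t₂/t₁) = 0.052 × (1+1.17) / (0.017×7.5) = 0.885
t₂ = t₁ × 10^0.885 = 4.9 × 7.674 = 37.6 years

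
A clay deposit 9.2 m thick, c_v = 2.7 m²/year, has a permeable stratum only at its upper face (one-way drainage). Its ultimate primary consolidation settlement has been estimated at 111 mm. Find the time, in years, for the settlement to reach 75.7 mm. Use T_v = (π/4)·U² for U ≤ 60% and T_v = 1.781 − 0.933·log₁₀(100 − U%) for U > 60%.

Drainage path length: H_d = H = 9.2 m (single drainage).
U = S(t)/S_ult = 75.7/111 = 0.682.
U > 60%: T_v = 1.781 − 0.933·log₁₀(100 − 68.198) = 0.37921.
t = T_v·H_d²/c_v = 0.37921×9.2²/2.7 = 11.89 years.

t ≈ 11.9 years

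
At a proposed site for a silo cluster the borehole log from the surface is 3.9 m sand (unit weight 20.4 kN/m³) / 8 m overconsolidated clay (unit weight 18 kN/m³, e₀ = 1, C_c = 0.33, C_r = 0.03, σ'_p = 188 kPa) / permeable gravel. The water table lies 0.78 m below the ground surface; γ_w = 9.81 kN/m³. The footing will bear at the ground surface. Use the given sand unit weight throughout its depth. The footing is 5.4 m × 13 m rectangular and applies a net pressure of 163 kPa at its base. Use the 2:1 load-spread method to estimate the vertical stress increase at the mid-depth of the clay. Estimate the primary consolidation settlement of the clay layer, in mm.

Mid-depth of clay below the ground surface: z = 3.9 + 8/2 = 7.9 m.
Total vertical stress at mid-clay: σ_v = 20.4×3.9 + 18×4 = 151.56 kPa.
Pore pressure: u = 9.81×(7.9 − 0.78) = 69.847 kPa.
Initial effective stress: σ'_0 = σ_v − u = 151.56 − 69.847 = 81.713 kPa.
Stress increase at mid-clay by the 2:1 spreading method:
Δσ = qBL/((B+z)(L+z)) = 163×5.4×13/((5.4+7.9)(13+7.9)) = 41.165 kPa
Final effective stress: σ'_f = 81.713 + 41.165 = 122.88 kPa.
σ'_f = 122.88 ≤ σ'_p = 188 kPa, so the clay remains overconsolidated and only the recompression index applies:
S_c = C_r·H/(1+e₀)·log₁₀(σ'_f/σ'_0) = 0.03×8/2×log₁₀(122.88/81.713)
    = 0.12 × 0.17719 = 0.02126 m

S_c ≈ 21.3 mm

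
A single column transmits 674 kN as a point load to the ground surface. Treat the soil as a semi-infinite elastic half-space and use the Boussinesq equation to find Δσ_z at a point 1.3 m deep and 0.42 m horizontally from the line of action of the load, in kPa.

Boussinesq vertical stress below a point load on an elastic half-space:
Δσ_z = 3P/(2πz²) · [1 + (r/z)²]^(−5/2)
r/z = 0.42/1.3 = 0.32308; [1+(r/z)²]^(−5/2) = 0.7802.
Δσ_z = 3×674/(2π×1.3²) × 0.7802 = 190.42 × 0.7802 = 148.6 kPa

Δσ_z ≈ 149 kPa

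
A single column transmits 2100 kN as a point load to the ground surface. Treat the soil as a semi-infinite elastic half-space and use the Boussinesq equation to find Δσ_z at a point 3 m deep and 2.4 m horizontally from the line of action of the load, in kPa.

Δσ_z ≈ 32.3 kPa

Boussinesq vertical stress below a point load on an elastic half-space:
Δσ_z = 3P/(2πz²) · [1 + (r/z)²]^(−5/2)
r/z = 2.4/3 = 0.8; [1+(r/z)²]^(−5/2) = 0.29033.
Δσ_z = 3×2100/(2π×3²) × 0.29033 = 111.41 × 0.29033 = 32.35 kPa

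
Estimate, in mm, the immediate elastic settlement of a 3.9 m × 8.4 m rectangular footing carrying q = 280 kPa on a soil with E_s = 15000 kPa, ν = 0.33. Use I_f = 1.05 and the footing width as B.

S_e ≈ 68.1 mm

Immediate (elastic) settlement: S_e = q·B·(1−ν²)/E_s · I_f.
S_e = 280 × 3.9 × (1 − 0.33²) / 15000 × 1.05
    = 280 × 3.9 × 0.8911 / 15000 × 1.05
    = 0.06812 m = 68.12 mm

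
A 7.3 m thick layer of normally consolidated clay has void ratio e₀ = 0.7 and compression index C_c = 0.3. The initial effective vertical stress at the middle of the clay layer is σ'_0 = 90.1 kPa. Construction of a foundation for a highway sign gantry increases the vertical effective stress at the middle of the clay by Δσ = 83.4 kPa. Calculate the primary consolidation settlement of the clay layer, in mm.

S_c ≈ 367 mm

Final effective stress: σ'_f = σ'_0 + Δσ = 90.1 + 83.4 = 173.5 kPa.
Normally consolidated clay, so the full stress increment lies on the virgin compression line:
S_c = C_c·H/(1+e₀)·log₁₀(σ'_f/σ'_0) = 0.3×7.3/(1+0.7)×log₁₀(173.5/90.1)
    = 1.2882 × 0.28457 = 0.3666 m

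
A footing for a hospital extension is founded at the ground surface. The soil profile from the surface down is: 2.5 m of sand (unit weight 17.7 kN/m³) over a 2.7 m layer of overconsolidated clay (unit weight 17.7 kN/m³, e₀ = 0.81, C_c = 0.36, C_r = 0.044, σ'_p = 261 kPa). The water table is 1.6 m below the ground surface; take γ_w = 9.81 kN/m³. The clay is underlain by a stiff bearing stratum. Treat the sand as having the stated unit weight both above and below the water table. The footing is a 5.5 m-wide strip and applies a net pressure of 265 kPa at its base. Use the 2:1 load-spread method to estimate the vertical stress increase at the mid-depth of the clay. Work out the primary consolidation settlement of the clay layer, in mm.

S_c ≈ 42.1 mm

Mid-depth of clay below the ground surface: z = 2.5 + 2.7/2 = 3.85 m.
Total vertical stress at mid-clay: σ_v = 17.7×2.5 + 17.7×1.35 = 68.145 kPa.
Pore pressure: u = 9.81×(3.85 − 1.6) = 22.073 kPa.
Initial effective stress: σ'_0 = σ_v − u = 68.145 − 22.073 = 46.072 kPa.
Stress increase at mid-clay by the 2:1 spreading method:
Δσ = qB/(B+z) = 265×5.5/(5.5+3.85) = 155.88 kPa
Final effective stress: σ'_f = 46.072 + 155.88 = 201.95 kPa.
σ'_f = 201.95 ≤ σ'_p = 261 kPa, so the clay remains overconsolidated and only the recompression index applies:
S_c = C_r·H/(1+e₀)·log₁₀(σ'_f/σ'_0) = 0.044×2.7/1.81×log₁₀(201.95/46.072)
    = 0.065635 × 0.64181 = 0.04213 m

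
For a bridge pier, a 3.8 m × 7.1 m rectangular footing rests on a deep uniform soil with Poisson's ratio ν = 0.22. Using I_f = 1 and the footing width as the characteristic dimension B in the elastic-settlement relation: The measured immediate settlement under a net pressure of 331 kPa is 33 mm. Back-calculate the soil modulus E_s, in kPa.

E_s ≈ 36300 kPa

S_e = q·B·(1−ν²)/E_s · I_f  ⇒  E_s = q·B·(1−ν²)·I_f / S_e.
E_s = 331 × 3.8 × 0.9516 × 1 / 0.033 = 36270 kPa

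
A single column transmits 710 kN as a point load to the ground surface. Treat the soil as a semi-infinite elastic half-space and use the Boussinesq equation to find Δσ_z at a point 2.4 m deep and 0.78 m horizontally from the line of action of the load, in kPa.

Δσ_z ≈ 45.8 kPa

Boussinesq vertical stress below a point load on an elastic half-space:
Δσ_z = 3P/(2πz²) · [1 + (r/z)²]^(−5/2)
r/z = 0.78/2.4 = 0.325; [1+(r/z)²]^(−5/2) = 0.778.
Δσ_z = 3×710/(2π×2.4²) × 0.778 = 58.854 × 0.778 = 45.79 kPa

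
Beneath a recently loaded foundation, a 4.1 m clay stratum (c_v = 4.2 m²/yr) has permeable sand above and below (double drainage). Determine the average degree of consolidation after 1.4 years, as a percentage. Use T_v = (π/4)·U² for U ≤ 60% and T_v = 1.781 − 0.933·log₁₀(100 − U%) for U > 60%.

Drainage path length: H_d = H/2 = 2.05 m (double drainage).
T_v = c_v·t/H_d² = 4.2×1.4/2.05² = 1.3992.
T_v = 1.3992 corresponds to the U > 60% branch:
U = 1 − 10^((1.781 − T_v)/0.933)/100 = 0.9743

U ≈ 97.4 %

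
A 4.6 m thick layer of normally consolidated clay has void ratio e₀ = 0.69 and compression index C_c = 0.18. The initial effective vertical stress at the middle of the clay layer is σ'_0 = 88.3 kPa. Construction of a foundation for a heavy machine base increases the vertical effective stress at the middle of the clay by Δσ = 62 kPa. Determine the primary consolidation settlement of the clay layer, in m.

S_c ≈ 0.113 m

Final effective stress: σ'_f = σ'_0 + Δσ = 88.3 + 62 = 150.3 kPa.
Normally consolidated clay, so the full stress increment lies on the virgin compression line:
S_c = C_c·H/(1+e₀)·log₁₀(σ'_f/σ'_0) = 0.18×4.6/(1+0.69)×log₁₀(150.3/88.3)
    = 0.48994 × 0.231 = 0.1132 m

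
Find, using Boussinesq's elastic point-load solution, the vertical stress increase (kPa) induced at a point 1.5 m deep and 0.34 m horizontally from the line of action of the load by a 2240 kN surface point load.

Boussinesq vertical stress below a point load on an elastic half-space:
Δσ_z = 3P/(2πz²) · [1 + (r/z)²]^(−5/2)
r/z = 0.34/1.5 = 0.22667; [1+(r/z)²]^(−5/2) = 0.88227.
Δσ_z = 3×2240/(2π×1.5²) × 0.88227 = 475.34 × 0.88227 = 419.4 kPa

Δσ_z ≈ 419 kPa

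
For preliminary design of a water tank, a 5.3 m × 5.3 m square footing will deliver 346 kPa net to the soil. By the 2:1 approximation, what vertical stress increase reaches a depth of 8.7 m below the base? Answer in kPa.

By the 2:1 method the load spreads at 1 horizontal : 2 vertical, so at depth z the loaded area has grown by z in each plan dimension:
Δσ = qBL/((B+z)(L+z)) = 346×5.3×5.3/((5.3+8.7)(5.3+8.7)) = 49.587 kPa

Δσ_z ≈ 49.6 kPa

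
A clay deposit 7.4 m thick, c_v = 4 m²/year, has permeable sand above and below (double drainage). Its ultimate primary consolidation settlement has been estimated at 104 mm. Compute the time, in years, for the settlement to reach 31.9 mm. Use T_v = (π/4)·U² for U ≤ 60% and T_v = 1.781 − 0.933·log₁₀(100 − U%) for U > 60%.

Drainage path length: H_d = H/2 = 3.7 m (double drainage).
U = S(t)/S_ult = 31.9/104 = 0.3067.
U ≤ 60%: T_v = (π/4)·U² = (π/4)×0.30673² = 0.073893.
t = T_v·H_d²/c_v = 0.073893×3.7²/4 = 0.2529 years.

t ≈ 0.253 years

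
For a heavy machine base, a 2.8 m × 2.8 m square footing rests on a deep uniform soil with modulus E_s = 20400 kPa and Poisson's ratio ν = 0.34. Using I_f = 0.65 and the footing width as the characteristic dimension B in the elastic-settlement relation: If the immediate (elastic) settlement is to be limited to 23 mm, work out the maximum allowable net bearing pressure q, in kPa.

S_e = q·B·(1−ν²)/E_s · I_f  ⇒  q = S_e·E_s / (B·(1−ν²)·I_f).
q = 0.023 × 20400 / (2.8 × 0.8844 × 0.65) = 291.5 kPa

q ≈ 291 kPa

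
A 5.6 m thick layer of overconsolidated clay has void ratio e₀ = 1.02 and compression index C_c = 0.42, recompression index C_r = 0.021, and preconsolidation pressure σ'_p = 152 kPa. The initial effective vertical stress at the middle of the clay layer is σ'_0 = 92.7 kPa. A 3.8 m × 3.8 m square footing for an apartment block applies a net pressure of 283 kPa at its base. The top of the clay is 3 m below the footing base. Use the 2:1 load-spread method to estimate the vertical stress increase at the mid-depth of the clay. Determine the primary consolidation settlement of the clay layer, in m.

S_c ≈ 0.00988 m

Mid-depth of clay below the footing base: z = 3 + 5.6/2 = 5.8 m.
Stress increase at mid-clay by the 2:1 spreading method:
Δσ = qBL/((B+z)(L+z)) = 283×3.8×3.8/((3.8+5.8)(3.8+5.8)) = 44.342 kPa
Final effective stress: σ'_f = 92.7 + 44.342 = 137.04 kPa.
σ'_f = 137.04 ≤ σ'_p = 152 kPa, so the clay remains overconsolidated and only the recompression index applies:
S_c = C_r·H/(1+e₀)·log₁₀(σ'_f/σ'_0) = 0.021×5.6/2.02×log₁₀(137.04/92.7)
    = 0.058218 × 0.16977 = 0.009884 m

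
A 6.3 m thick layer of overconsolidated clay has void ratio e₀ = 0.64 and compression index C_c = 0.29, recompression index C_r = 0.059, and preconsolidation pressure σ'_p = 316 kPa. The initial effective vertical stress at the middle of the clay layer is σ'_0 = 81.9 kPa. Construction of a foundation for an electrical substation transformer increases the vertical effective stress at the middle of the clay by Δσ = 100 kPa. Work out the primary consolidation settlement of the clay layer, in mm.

S_c ≈ 78.5 mm

Final effective stress: σ'_f = 81.9 + 100 = 181.9 kPa.
σ'_f = 181.9 ≤ σ'_p = 316 kPa, so the clay remains overconsolidated and only the recompression index applies:
S_c = C_r·H/(1+e₀)·log₁₀(σ'_f/σ'_0) = 0.059×6.3/1.64×log₁₀(181.9/81.9)
    = 0.22665 × 0.34655 = 0.07855 m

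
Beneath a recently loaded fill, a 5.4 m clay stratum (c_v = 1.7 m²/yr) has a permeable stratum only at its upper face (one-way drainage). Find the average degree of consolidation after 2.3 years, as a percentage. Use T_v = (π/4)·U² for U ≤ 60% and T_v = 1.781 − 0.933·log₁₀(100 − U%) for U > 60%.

Drainage path length: H_d = H = 5.4 m (single drainage).
T_v = c_v·t/H_d² = 1.7×2.3/5.4² = 0.13409.
T_v = 0.13409 corresponds to the U ≤ 60% branch:
U = √(4T_v/π) = 0.4132

U ≈ 41.3 %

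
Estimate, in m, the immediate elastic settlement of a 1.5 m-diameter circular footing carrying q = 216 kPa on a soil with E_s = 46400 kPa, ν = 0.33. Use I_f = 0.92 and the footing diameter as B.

S_e ≈ 0.00572 m

Immediate (elastic) settlement: S_e = q·B·(1−ν²)/E_s · I_f.
S_e = 216 × 1.5 × (1 − 0.33²) / 46400 × 0.92
    = 216 × 1.5 × 0.8911 / 46400 × 0.92
    = 0.005725 m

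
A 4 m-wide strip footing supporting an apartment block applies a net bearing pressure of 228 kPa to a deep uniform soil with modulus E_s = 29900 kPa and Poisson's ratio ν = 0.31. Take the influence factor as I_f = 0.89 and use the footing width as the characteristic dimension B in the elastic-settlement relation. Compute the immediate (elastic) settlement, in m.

Immediate (elastic) settlement: S_e = q·B·(1−ν²)/E_s · I_f.
S_e = 228 × 4 × (1 − 0.31²) / 29900 × 0.89
    = 228 × 4 × 0.9039 / 29900 × 0.89
    = 0.02454 m

S_e ≈ 0.0245 m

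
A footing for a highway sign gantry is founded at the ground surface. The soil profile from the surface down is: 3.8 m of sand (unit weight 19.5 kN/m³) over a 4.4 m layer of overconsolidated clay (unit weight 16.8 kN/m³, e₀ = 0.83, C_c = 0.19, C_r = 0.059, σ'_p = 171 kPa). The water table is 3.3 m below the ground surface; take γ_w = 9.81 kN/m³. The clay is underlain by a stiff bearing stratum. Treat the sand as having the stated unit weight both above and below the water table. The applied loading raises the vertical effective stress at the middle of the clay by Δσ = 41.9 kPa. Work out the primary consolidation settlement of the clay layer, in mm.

S_c ≈ 24.8 mm

Mid-depth of clay below the ground surface: z = 3.8 + 4.4/2 = 6 m.
Total vertical stress at mid-clay: σ_v = 19.5×3.8 + 16.8×2.2 = 111.06 kPa.
Pore pressure: u = 9.81×(6 − 3.3) = 26.487 kPa.
Initial effective stress: σ'_0 = σ_v − u = 111.06 − 26.487 = 84.573 kPa.
Final effective stress: σ'_f = 84.573 + 41.9 = 126.47 kPa.
σ'_f = 126.47 ≤ σ'_p = 171 kPa, so the clay remains overconsolidated and only the recompression index applies:
S_c = C_r·H/(1+e₀)·log₁₀(σ'_f/σ'_0) = 0.059×4.4/1.83×log₁₀(126.47/84.573)
    = 0.14186 × 0.17476 = 0.02479 m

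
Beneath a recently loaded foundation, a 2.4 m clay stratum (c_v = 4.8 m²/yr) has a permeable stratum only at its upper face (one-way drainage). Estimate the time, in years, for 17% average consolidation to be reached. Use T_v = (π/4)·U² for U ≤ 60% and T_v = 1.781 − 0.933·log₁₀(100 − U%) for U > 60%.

Drainage path length: H_d = H = 2.4 m (single drainage).
U ≤ 60%: T_v = (π/4)·U² = (π/4)×0.17² = 0.022698.
t = T_v·H_d²/c_v = 0.022698×2.4²/4.8 = 0.02724 years.

t ≈ 0.0272 years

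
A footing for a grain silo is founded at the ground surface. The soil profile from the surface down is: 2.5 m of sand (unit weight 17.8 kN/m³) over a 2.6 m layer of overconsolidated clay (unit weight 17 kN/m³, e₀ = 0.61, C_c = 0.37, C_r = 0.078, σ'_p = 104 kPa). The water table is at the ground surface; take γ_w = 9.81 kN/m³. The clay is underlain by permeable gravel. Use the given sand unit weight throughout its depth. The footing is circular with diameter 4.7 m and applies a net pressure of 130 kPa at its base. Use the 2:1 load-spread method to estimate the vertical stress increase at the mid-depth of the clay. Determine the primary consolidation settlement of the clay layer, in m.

S_c ≈ 0.0469 m

Mid-depth of clay below the ground surface: z = 2.5 + 2.6/2 = 3.8 m.
Total vertical stress at mid-clay: σ_v = 17.8×2.5 + 17×1.3 = 66.6 kPa.
Pore pressure: u = 9.81×(3.8 − 0) = 37.278 kPa.
Initial effective stress: σ'_0 = σ_v − u = 66.6 − 37.278 = 29.322 kPa.
Stress increase at mid-clay by the 2:1 spreading method:
Δσ ≈ qD²/(D+z)² = 130×4.7²/(4.7+3.8)² = 39.747 kPa
Final effective stress: σ'_f = 29.322 + 39.747 = 69.069 kPa.
σ'_f = 69.069 ≤ σ'_p = 104 kPa, so the clay remains overconsolidated and only the recompression index applies:
S_c = C_r·H/(1+e₀)·log₁₀(σ'_f/σ'_0) = 0.078×2.6/1.61×log₁₀(69.069/29.322)
    = 0.12596 × 0.37209 = 0.04687 m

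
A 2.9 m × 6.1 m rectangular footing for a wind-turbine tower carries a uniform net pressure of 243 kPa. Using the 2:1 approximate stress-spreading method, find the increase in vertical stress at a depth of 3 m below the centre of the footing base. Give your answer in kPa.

Δσ_z ≈ 80.1 kPa

By the 2:1 method the load spreads at 1 horizontal : 2 vertical, so at depth z the loaded area has grown by z in each plan dimension:
Δσ = qBL/((B+z)(L+z)) = 243×2.9×6.1/((2.9+3)(6.1+3)) = 80.065 kPa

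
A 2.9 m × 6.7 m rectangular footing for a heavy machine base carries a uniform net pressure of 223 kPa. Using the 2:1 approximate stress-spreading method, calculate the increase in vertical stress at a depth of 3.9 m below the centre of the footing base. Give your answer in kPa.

By the 2:1 method the load spreads at 1 horizontal : 2 vertical, so at depth z the loaded area has grown by z in each plan dimension:
Δσ = qBL/((B+z)(L+z)) = 223×2.9×6.7/((2.9+3.9)(6.7+3.9)) = 60.112 kPa

Δσ_z ≈ 60.1 kPa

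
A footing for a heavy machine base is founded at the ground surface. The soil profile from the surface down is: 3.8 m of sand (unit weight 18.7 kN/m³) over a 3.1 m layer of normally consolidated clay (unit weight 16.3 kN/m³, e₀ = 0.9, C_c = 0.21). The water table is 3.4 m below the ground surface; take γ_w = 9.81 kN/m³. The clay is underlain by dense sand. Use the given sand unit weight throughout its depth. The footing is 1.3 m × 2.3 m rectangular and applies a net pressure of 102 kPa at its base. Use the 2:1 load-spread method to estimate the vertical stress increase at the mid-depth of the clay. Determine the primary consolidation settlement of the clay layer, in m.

Mid-depth of clay below the ground surface: z = 3.8 + 3.1/2 = 5.35 m.
Total vertical stress at mid-clay: σ_v = 18.7×3.8 + 16.3×1.55 = 96.325 kPa.
Pore pressure: u = 9.81×(5.35 − 3.4) = 19.13 kPa.
Initial effective stress: σ'_0 = σ_v − u = 96.325 − 19.13 = 77.195 kPa.
Stress increase at mid-clay by the 2:1 spreading method:
Δσ = qBL/((B+z)(L+z)) = 102×1.3×2.3/((1.3+5.35)(2.3+5.35)) = 5.995 kPa
Final effective stress: σ'_f = σ'_0 + Δσ = 77.195 + 5.995 = 83.19 kPa.
Normally consolidated clay, so the full stress increment lies on the virgin compression line:
S_c = C_c·H/(1+e₀)·log₁₀(σ'_f/σ'_0) = 0.21×3.1/(1+0.9)×log₁₀(83.19/77.195)
    = 0.34263 × 0.032482 = 0.01113 m

S_c ≈ 0.0111 m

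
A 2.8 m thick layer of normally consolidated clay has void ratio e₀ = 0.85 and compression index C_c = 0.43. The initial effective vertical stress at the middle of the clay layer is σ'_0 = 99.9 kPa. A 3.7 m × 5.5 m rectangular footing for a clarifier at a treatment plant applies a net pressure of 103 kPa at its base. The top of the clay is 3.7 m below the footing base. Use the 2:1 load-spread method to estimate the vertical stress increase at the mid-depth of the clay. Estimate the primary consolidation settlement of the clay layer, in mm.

S_c ≈ 57.3 mm

Mid-depth of clay below the footing base: z = 3.7 + 2.8/2 = 5.1 m.
Stress increase at mid-clay by the 2:1 spreading method:
Δσ = qBL/((B+z)(L+z)) = 103×3.7×5.5/((3.7+5.1)(5.5+5.1)) = 22.471 kPa
Final effective stress: σ'_f = σ'_0 + Δσ = 99.9 + 22.471 = 122.37 kPa.
Normally consolidated clay, so the full stress increment lies on the virgin compression line:
S_c = C_c·H/(1+e₀)·log₁₀(σ'_f/σ'_0) = 0.43×2.8/(1+0.85)×log₁₀(122.37/99.9)
    = 0.65081 × 0.088109 = 0.05734 m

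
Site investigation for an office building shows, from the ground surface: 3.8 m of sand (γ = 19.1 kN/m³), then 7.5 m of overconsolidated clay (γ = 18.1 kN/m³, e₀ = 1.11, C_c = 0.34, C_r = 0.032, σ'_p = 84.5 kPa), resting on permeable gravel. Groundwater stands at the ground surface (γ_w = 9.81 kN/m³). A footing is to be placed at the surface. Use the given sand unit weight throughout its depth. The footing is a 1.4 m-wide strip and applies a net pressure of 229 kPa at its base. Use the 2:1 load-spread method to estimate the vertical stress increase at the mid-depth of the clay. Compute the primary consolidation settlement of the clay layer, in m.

S_c ≈ 0.112 m

Mid-depth of clay below the ground surface: z = 3.8 + 7.5/2 = 7.55 m.
Total vertical stress at mid-clay: σ_v = 19.1×3.8 + 18.1×3.75 = 140.45 kPa.
Pore pressure: u = 9.81×(7.55 − 0) = 74.066 kPa.
Initial effective stress: σ'_0 = σ_v − u = 140.45 − 74.066 = 66.384 kPa.
Stress increase at mid-clay by the 2:1 spreading method:
Δσ = qB/(B+z) = 229×1.4/(1.4+7.55) = 35.821 kPa
Final effective stress: σ'_f = 66.384 + 35.821 = 102.2 kPa.
σ'_f = 102.2 > σ'_p = 84.5 kPa, so the stress path crosses the preconsolidation pressure — recompression up to σ'_p, then virgin compression beyond:
S_c = H/(1+e₀)·[C_r·log₁₀(σ'_p/σ'_0) + C_c·log₁₀(σ'_f/σ'_p)]
    = 7.5/2.11 × [0.032×log₁₀(84.5/66.384) + 0.34×log₁₀(102.2/84.5)]
    = 3.5545 × [0.0033534 + 0.028082] = 0.1117 m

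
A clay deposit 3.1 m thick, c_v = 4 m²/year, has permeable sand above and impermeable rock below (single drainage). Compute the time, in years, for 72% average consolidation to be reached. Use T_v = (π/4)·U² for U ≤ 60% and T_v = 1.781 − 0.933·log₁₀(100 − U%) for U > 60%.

t ≈ 1.03 years

Drainage path length: H_d = H = 3.1 m (single drainage).
U > 60%: T_v = 1.781 − 0.933·log₁₀(100 − 72) = 0.4308.
t = T_v·H_d²/c_v = 0.4308×3.1²/4 = 1.035 years.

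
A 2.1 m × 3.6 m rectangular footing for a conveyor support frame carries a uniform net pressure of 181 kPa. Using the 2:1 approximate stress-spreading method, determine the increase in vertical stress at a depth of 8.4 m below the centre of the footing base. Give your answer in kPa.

By the 2:1 method the load spreads at 1 horizontal : 2 vertical, so at depth z the loaded area has grown by z in each plan dimension:
Δσ = qBL/((B+z)(L+z)) = 181×2.1×3.6/((2.1+8.4)(3.6+8.4)) = 10.86 kPa

Δσ_z ≈ 10.9 kPa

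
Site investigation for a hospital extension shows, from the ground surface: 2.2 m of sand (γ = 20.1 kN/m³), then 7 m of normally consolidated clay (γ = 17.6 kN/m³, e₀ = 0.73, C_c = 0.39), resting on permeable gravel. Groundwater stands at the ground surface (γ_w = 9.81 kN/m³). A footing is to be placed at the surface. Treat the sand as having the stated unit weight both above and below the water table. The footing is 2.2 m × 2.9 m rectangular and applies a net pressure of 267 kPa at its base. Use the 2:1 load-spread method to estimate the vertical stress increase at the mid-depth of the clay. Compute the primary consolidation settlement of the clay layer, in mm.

Mid-depth of clay below the ground surface: z = 2.2 + 7/2 = 5.7 m.
Total vertical stress at mid-clay: σ_v = 20.1×2.2 + 17.6×3.5 = 105.82 kPa.
Pore pressure: u = 9.81×(5.7 − 0) = 55.917 kPa.
Initial effective stress: σ'_0 = σ_v − u = 105.82 − 55.917 = 49.903 kPa.
Stress increase at mid-clay by the 2:1 spreading method:
Δσ = qBL/((B+z)(L+z)) = 267×2.2×2.9/((2.2+5.7)(2.9+5.7)) = 25.073 kPa
Final effective stress: σ'_f = σ'_0 + Δσ = 49.903 + 25.073 = 74.976 kPa.
Normally consolidated clay, so the full stress increment lies on the virgin compression line:
S_c = C_c·H/(1+e₀)·log₁₀(σ'_f/σ'_0) = 0.39×7/(1+0.73)×log₁₀(74.976/49.903)
    = 1.578 × 0.1768 = 0.279 m

S_c ≈ 279 mm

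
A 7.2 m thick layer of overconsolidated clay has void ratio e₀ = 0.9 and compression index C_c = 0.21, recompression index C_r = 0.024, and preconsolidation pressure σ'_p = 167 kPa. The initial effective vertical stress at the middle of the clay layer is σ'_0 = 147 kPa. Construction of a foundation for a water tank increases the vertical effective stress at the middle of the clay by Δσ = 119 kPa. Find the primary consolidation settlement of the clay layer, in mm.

Final effective stress: σ'_f = 147 + 119 = 266 kPa.
σ'_f = 266 > σ'_p = 167 kPa, so the stress path crosses the preconsolidation pressure — recompression up to σ'_p, then virgin compression beyond:
S_c = H/(1+e₀)·[C_r·log₁₀(σ'_p/σ'_0) + C_c·log₁₀(σ'_f/σ'_p)]
    = 7.2/1.9 × [0.024×log₁₀(167/147) + 0.21×log₁₀(266/167)]
    = 3.7895 × [0.0013296 + 0.042455] = 0.1659 m

S_c ≈ 166 mm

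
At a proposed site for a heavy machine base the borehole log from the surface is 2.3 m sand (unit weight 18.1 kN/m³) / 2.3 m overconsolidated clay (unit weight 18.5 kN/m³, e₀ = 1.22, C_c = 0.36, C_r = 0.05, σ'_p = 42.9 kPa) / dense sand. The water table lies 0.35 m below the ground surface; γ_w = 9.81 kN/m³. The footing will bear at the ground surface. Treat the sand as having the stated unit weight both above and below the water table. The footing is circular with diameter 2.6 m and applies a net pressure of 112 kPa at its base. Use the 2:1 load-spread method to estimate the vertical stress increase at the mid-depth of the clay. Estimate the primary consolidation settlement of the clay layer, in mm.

S_c ≈ 41 mm

Mid-depth of clay below the ground surface: z = 2.3 + 2.3/2 = 3.45 m.
Total vertical stress at mid-clay: σ_v = 18.1×2.3 + 18.5×1.15 = 62.905 kPa.
Pore pressure: u = 9.81×(3.45 − 0.35) = 30.411 kPa.
Initial effective stress: σ'_0 = σ_v − u = 62.905 − 30.411 = 32.494 kPa.
Stress increase at mid-clay by the 2:1 spreading method:
Δσ ≈ qD²/(D+z)² = 112×2.6²/(2.6+3.45)² = 20.685 kPa
Final effective stress: σ'_f = 32.494 + 20.685 = 53.179 kPa.
σ'_f = 53.179 > σ'_p = 42.9 kPa, so the stress path crosses the preconsolidation pressure — recompression up to σ'_p, then virgin compression beyond:
S_c = H/(1+e₀)·[C_r·log₁₀(σ'_p/σ'_0) + C_c·log₁₀(σ'_f/σ'_p)]
    = 2.3/2.22 × [0.05×log₁₀(42.9/32.494) + 0.36×log₁₀(53.179/42.9)]
    = 1.036 × [0.0060327 + 0.033582] = 0.04104 m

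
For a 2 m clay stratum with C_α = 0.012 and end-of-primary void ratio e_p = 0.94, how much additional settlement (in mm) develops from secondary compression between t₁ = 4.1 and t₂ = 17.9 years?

Secondary compression: S_s = C_α·H/(1+e_p)·log₁₀(t₂/t₁)
S_s = 0.012×2/(1+0.94)×log₁₀(17.9/4.1)
    = 0.01237 × 0.6401 = 0.007918 m

S_s ≈ 7.92 mm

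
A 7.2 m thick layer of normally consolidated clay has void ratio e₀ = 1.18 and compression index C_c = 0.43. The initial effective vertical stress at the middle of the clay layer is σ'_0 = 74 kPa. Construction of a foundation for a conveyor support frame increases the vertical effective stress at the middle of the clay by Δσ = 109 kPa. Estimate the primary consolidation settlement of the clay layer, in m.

S_c ≈ 0.558 m

Final effective stress: σ'_f = σ'_0 + Δσ = 74 + 109 = 183 kPa.
Normally consolidated clay, so the full stress increment lies on the virgin compression line:
S_c = C_c·H/(1+e₀)·log₁₀(σ'_f/σ'_0) = 0.43×7.2/(1+1.18)×log₁₀(183/74)
    = 1.4202 × 0.39322 = 0.5585 m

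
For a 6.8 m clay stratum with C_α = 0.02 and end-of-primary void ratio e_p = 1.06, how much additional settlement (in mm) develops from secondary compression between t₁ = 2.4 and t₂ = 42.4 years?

Secondary compression: S_s = C_α·H/(1+e_p)·log₁₀(t₂/t₁)
S_s = 0.02×6.8/(1+1.06)×log₁₀(42.4/2.4)
    = 0.06602 × 1.247 = 0.08234 m

S_s ≈ 82.3 mm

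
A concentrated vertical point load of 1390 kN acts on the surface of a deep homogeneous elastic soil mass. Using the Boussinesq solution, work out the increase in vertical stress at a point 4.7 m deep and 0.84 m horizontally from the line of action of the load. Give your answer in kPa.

Boussinesq vertical stress below a point load on an elastic half-space:
Δσ_z = 3P/(2πz²) · [1 + (r/z)²]^(−5/2)
r/z = 0.84/4.7 = 0.17872; [1+(r/z)²]^(−5/2) = 0.9244.
Δσ_z = 3×1390/(2π×4.7²) × 0.9244 = 30.044 × 0.9244 = 27.77 kPa

Δσ_z ≈ 27.8 kPa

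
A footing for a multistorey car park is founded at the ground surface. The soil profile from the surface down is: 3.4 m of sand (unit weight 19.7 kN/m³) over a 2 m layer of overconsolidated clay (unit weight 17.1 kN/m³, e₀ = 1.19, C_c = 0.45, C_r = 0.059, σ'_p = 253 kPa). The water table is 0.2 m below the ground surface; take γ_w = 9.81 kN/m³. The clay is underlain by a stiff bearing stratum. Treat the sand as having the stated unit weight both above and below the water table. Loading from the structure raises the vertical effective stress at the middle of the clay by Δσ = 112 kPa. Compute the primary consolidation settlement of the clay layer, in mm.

S_c ≈ 30.1 mm

Mid-depth of clay below the ground surface: z = 3.4 + 2/2 = 4.4 m.
Total vertical stress at mid-clay: σ_v = 19.7×3.4 + 17.1×1 = 84.08 kPa.
Pore pressure: u = 9.81×(4.4 − 0.2) = 41.202 kPa.
Initial effective stress: σ'_0 = σ_v − u = 84.08 − 41.202 = 42.878 kPa.
Final effective stress: σ'_f = 42.878 + 112 = 154.88 kPa.
σ'_f = 154.88 ≤ σ'_p = 253 kPa, so the clay remains overconsolidated and only the recompression index applies:
S_c = C_r·H/(1+e₀)·log₁₀(σ'_f/σ'_0) = 0.059×2/2.19×log₁₀(154.88/42.878)
    = 0.053881 × 0.55776 = 0.03005 m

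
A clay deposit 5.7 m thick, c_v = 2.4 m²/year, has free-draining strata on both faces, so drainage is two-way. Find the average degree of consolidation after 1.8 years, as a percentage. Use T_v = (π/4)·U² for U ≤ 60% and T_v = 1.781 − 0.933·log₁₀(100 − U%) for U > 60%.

Drainage path length: H_d = H/2 = 2.85 m (double drainage).
T_v = c_v·t/H_d² = 2.4×1.8/2.85² = 0.53186.
T_v = 0.53186 corresponds to the U > 60% branch:
U = 1 − 10^((1.781 − T_v)/0.933)/100 = 0.7818

U ≈ 78.2 %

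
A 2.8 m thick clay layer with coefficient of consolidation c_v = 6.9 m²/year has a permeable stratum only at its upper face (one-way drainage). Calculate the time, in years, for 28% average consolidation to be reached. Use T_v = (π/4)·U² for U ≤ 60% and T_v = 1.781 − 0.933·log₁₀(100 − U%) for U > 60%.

t ≈ 0.07 years

Drainage path length: H_d = H = 2.8 m (single drainage).
U ≤ 60%: T_v = (π/4)·U² = (π/4)×0.28² = 0.061575.
t = T_v·H_d²/c_v = 0.061575×2.8²/6.9 = 0.06996 years.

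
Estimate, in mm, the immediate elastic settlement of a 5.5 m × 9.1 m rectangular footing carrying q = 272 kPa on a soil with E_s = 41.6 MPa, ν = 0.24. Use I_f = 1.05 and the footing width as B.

Immediate (elastic) settlement: S_e = q·B·(1−ν²)/E_s · I_f.
E_s = 41.6 MPa = 41600 kPa.
S_e = 272 × 5.5 × (1 − 0.24²) / 41600 × 1.05
    = 272 × 5.5 × 0.9424 / 41600 × 1.05
    = 0.03558 m = 35.58 mm

S_e ≈ 35.6 mm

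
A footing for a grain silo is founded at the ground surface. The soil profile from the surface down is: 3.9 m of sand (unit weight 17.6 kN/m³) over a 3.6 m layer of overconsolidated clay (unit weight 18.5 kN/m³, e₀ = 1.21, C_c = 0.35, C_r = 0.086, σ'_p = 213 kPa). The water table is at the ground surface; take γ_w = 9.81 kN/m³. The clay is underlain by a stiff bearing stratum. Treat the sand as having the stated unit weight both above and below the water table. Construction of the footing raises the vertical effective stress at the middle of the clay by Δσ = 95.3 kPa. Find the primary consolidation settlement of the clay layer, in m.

Mid-depth of clay below the ground surface: z = 3.9 + 3.6/2 = 5.7 m.
Total vertical stress at mid-clay: σ_v = 17.6×3.9 + 18.5×1.8 = 101.94 kPa.
Pore pressure: u = 9.81×(5.7 − 0) = 55.917 kPa.
Initial effective stress: σ'_0 = σ_v − u = 101.94 − 55.917 = 46.023 kPa.
Final effective stress: σ'_f = 46.023 + 95.3 = 141.32 kPa.
σ'_f = 141.32 ≤ σ'_p = 213 kPa, so the clay remains overconsolidated and only the recompression index applies:
S_c = C_r·H/(1+e₀)·log₁₀(σ'_f/σ'_0) = 0.086×3.6/2.21×log₁₀(141.32/46.023)
    = 0.14009 × 0.48723 = 0.06826 m

S_c ≈ 0.0683 m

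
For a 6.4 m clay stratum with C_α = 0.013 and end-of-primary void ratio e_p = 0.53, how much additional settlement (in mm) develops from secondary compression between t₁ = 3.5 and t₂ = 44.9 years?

Secondary compression: S_s = C_α·H/(1+e_p)·log₁₀(t₂/t₁)
S_s = 0.013×6.4/(1+0.53)×log₁₀(44.9/3.5)
    = 0.05438 × 1.108 = 0.06026 m

S_s ≈ 60.3 mm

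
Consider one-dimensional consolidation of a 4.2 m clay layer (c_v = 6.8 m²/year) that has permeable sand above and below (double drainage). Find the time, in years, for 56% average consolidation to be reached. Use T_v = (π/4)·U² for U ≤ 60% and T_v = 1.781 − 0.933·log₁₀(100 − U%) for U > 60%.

Drainage path length: H_d = H/2 = 2.1 m (double drainage).
U ≤ 60%: T_v = (π/4)·U² = (π/4)×0.56² = 0.2463.
t = T_v·H_d²/c_v = 0.2463×2.1²/6.8 = 0.1597 years.

t ≈ 0.16 years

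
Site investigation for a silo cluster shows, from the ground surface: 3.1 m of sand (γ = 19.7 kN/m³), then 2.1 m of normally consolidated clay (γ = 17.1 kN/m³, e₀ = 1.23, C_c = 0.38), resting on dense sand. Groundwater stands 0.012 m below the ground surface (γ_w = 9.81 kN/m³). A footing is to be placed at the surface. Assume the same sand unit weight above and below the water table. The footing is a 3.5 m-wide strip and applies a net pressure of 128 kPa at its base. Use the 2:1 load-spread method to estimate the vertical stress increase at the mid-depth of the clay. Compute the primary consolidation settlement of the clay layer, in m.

S_c ≈ 0.144 m

Mid-depth of clay below the ground surface: z = 3.1 + 2.1/2 = 4.15 m.
Total vertical stress at mid-clay: σ_v = 19.7×3.1 + 17.1×1.05 = 79.025 kPa.
Pore pressure: u = 9.81×(4.15 − 0.012) = 40.594 kPa.
Initial effective stress: σ'_0 = σ_v − u = 79.025 − 40.594 = 38.431 kPa.
Stress increase at mid-clay by the 2:1 spreading method:
Δσ = qB/(B+z) = 128×3.5/(3.5+4.15) = 58.562 kPa
Final effective stress: σ'_f = σ'_0 + Δσ = 38.431 + 58.562 = 96.993 kPa.
Normally consolidated clay, so the full stress increment lies on the virgin compression line:
S_c = C_c·H/(1+e₀)·log₁₀(σ'_f/σ'_0) = 0.38×2.1/(1+1.23)×log₁₀(96.993/38.431)
    = 0.35785 × 0.40206 = 0.1439 m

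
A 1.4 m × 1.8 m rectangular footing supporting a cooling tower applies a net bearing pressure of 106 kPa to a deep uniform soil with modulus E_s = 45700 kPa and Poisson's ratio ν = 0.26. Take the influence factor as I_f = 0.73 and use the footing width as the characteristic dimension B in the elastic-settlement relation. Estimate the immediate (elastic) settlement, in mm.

Immediate (elastic) settlement: S_e = q·B·(1−ν²)/E_s · I_f.
S_e = 106 × 1.4 × (1 − 0.26²) / 45700 × 0.73
    = 106 × 1.4 × 0.9324 / 45700 × 0.73
    = 0.00221 m = 2.21 mm

S_e ≈ 2.21 mm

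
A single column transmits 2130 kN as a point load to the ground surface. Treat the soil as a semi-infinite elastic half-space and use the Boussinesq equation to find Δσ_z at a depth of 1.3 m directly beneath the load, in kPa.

Δσ_z ≈ 602 kPa

Boussinesq vertical stress below a point load on an elastic half-space:
Δσ_z = 3P/(2πz²) · [1 + (r/z)²]^(−5/2)
r/z = 0/1.3 = 0; [1+(r/z)²]^(−5/2) = 1.
Δσ_z = 3×2130/(2π×1.3²) × 1 = 601.78 × 1 = 601.8 kPa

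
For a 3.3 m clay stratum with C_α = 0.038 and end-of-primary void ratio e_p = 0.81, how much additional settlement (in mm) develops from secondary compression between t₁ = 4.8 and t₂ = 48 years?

Secondary compression: S_s = C_α·H/(1+e_p)·log₁₀(t₂/t₁)
S_s = 0.038×3.3/(1+0.81)×log₁₀(48/4.8)
    = 0.06928 × 1 = 0.06928 m

S_s ≈ 69.3 mm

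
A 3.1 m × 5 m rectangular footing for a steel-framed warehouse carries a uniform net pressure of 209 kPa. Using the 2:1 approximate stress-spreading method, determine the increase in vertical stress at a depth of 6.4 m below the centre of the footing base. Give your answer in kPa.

Δσ_z ≈ 29.9 kPa

By the 2:1 method the load spreads at 1 horizontal : 2 vertical, so at depth z the loaded area has grown by z in each plan dimension:
Δσ = qBL/((B+z)(L+z)) = 209×3.1×5/((3.1+6.4)(5+6.4)) = 29.912 kPa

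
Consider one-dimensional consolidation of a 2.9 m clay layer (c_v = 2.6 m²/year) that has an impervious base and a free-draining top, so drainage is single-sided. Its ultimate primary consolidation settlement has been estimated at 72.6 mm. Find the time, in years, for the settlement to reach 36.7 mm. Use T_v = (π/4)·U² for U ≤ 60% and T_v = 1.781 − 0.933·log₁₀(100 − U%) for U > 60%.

t ≈ 0.649 years

Drainage path length: H_d = H = 2.9 m (single drainage).
U = S(t)/S_ult = 36.7/72.6 = 0.5055.
U ≤ 60%: T_v = (π/4)·U² = (π/4)×0.50551² = 0.2007.
t = T_v·H_d²/c_v = 0.2007×2.9²/2.6 = 0.6492 years.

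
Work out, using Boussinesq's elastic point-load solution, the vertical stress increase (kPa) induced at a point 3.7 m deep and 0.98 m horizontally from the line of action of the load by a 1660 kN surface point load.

Δσ_z ≈ 48.9 kPa

Boussinesq vertical stress below a point load on an elastic half-space:
Δσ_z = 3P/(2πz²) · [1 + (r/z)²]^(−5/2)
r/z = 0.98/3.7 = 0.26486; [1+(r/z)²]^(−5/2) = 0.84408.
Δσ_z = 3×1660/(2π×3.7²) × 0.84408 = 57.896 × 0.84408 = 48.87 kPa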